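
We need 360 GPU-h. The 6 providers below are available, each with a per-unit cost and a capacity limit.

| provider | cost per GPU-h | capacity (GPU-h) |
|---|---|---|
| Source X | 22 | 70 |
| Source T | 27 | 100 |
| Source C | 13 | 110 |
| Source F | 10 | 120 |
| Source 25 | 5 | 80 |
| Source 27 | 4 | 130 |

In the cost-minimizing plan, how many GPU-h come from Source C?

30

Cheapest first:
Source 27 at 4: take all 130 GPU-h → 230 still needed.
Source 25 (5): use full 80 → 150 GPU-h to go.
Source F (10): use full 120 → 30 GPU-h to go.
Source C at 13: take 30 of its 110 → requirement met.
Source X, Source T: unused.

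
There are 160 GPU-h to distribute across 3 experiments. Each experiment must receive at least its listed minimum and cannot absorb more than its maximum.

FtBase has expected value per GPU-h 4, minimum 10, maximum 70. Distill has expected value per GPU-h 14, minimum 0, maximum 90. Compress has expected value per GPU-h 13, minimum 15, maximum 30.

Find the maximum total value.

Meeting every minimum uses 10+0+15 = 25 GPU-h, leaving 135.
Rank by expected value per GPU-h: Distill 14 > Compress 13 > FtBase 4.
Distill takes 90 more to reach its cap of 90 → 45 left.
Compress: +15 to 30 (cap) → 30 left.
FtBase: +30 (room for 60) → 40. Pool exhausted.
Total = 4×40 + 14×90 + 13×30 = 1810.

1810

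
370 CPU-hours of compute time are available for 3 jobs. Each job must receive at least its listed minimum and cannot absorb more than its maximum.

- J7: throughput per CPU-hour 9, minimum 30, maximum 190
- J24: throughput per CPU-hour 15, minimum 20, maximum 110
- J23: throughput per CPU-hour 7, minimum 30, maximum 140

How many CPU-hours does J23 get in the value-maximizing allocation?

70

Meeting every minimum uses 30+20+30 = 80 CPU-hours, leaving 290.
Rank by throughput per CPU-hour: J24 15 > J7 9 > J23 7.
Give J24 90 more to hit its cap of 110 — 200 left.
J7: +160 to 190 (cap) — 40 left.
J23: +40 (room for 110) → 70. Pool exhausted.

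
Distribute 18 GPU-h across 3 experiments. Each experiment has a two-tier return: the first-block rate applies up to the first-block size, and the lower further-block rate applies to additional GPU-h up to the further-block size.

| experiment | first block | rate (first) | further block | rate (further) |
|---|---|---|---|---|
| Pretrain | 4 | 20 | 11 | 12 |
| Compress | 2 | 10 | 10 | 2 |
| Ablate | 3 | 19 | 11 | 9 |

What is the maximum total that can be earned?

Order all 6 blocks by rate: Pretrain/tier1 20 > Ablate/tier1 19 > Pretrain/tier2 12 > Compress/tier1 10 > Ablate/tier2 9 > Compress/tier2 2.
Fill Pretrain tier1 block (4 at 20) ; 14 left.
Ablate tier1 at 19: fill all 3 ; 11 left.
Pretrain/tier2 (12): +11 ; 0 left.
Total = 20×4 + 19×3 + 12×11 = 269.

269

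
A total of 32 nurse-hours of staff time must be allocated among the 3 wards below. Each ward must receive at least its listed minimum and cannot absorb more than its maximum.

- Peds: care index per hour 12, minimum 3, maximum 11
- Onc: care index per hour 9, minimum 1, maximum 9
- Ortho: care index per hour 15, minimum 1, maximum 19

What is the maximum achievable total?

Meeting every minimum uses 3+1+1 = 5 nurse-hours, leaving 27.
Order the wards by care index per hour: Ortho 15 > Peds 12 > Onc 9.
Ortho takes 18 more to reach its cap of 19 → 9 left.
Give Peds 8 more to hit its cap of 11 → 1 left.
Onc: +1 (room for 8) → 2. Pool exhausted.
Total = 12×11 + 9×2 + 15×19 = 435.

435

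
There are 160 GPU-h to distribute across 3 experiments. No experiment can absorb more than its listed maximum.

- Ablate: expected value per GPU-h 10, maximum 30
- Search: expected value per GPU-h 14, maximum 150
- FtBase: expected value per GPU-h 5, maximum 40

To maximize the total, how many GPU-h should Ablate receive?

Order the experiments by expected value per GPU-h: Search 14 > Ablate 10 > FtBase 5.
Give Search 150 to hit its cap of 150 — 10 left.
Only 10 left; Ablate takes them to reach 10.

10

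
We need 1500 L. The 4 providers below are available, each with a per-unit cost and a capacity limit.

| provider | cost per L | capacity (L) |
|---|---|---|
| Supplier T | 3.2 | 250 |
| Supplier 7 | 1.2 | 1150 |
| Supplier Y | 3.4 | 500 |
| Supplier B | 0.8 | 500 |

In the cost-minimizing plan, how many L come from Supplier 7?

1000

Use providers in increasing cost order.
Supplier B at 0.8: take all 500 L — 1000 still needed.
Supplier 7 (1.2): take the remaining 1000 — done.
Supplier T, Supplier Y: unused.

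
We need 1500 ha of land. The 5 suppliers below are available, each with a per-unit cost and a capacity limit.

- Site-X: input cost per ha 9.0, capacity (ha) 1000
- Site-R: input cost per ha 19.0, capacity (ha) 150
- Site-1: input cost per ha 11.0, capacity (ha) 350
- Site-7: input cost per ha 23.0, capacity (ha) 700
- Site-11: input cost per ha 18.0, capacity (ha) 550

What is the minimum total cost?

15550

Fill from the cheapest supplier first.
Take 1000 from Site-X at 9.0 ; need 500 more.
Site-1 (11.0): use full 350 ; 150 ha to go.
Take 150 from Site-11 at 18.0 to finish.
Site-R, Site-7: unused.
Cost = 1000×9.0 + 350×11.0 + 150×18.0 = 15550.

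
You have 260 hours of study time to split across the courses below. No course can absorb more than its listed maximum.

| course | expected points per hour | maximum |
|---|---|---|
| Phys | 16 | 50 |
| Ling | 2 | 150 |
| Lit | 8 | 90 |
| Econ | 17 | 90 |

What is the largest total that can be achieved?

3110

Order the courses by expected points per hour: Econ 17 > Phys 16 > Lit 8 > Ling 2.
Econ takes 90 to reach its cap of 90 — 170 left.
Give Phys 50 to hit its cap of 50 — 120 left.
Give Lit 90 to hit its cap of 90 — 30 left.
Ling has room for 150 but only 30 remain, so it gets 30.
Total = 16×50 + 2×30 + 8×90 + 17×90 = 3110.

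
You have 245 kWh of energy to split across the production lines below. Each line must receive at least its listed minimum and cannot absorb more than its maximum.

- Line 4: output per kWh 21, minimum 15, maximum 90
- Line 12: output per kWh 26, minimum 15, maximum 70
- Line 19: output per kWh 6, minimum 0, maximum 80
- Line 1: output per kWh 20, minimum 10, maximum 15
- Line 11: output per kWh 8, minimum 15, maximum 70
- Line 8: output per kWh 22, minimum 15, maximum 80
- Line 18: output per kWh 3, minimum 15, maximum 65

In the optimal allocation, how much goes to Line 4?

55

Meeting every minimum uses 15+15+0+10+15+15+15 = 85 kWh, leaving 160.
Order the production lines by output per kWh: Line 12 26 > Line 8 22 > Line 4 21 > Line 1 20 > Line 11 8 > Line 19 6 > Line 18 3.
Give Line 12 55 more to hit its cap of 70 ; 105 left.
Give Line 8 65 more to hit its cap of 80 ; 40 left.
Line 4 has room for 75 more but only 40 remain, so it gets 55.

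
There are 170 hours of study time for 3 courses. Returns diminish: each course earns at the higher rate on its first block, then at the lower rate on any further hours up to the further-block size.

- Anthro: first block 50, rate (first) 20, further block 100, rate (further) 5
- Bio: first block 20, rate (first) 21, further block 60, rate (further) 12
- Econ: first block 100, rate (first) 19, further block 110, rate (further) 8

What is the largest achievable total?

3320

Rank every tier by rate: Bio/T1 21 > Anthro/T1 20 > Econ/T1 19 > Bio/T2 12 > Econ/T2 8 > Anthro/T2 5.
Fill Bio T1 block (20 at 21) ; 150 left.
Fill Anthro T1 block (50 at 20) ; 100 left.
Econ T1 at 19: fill all 100 ; 0 left.
Total = 21×20 + 20×50 + 19×100 = 3320.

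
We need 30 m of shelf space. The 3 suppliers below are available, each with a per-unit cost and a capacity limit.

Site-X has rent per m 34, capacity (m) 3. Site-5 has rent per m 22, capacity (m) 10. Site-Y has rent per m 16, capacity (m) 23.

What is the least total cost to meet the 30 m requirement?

Fill from the cheapest supplier first.
Site-Y at 16: take all 23 m — 7 still needed.
Take 7 from Site-5 at 22 to finish.
Site-X: unused.
Cost = 23×16 + 7×22 = 522.

522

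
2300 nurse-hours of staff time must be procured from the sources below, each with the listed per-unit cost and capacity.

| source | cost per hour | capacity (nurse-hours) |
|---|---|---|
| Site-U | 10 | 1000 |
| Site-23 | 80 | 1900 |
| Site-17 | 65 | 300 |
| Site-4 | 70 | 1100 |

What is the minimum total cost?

99500

Cheapest first:
Site-U at 10: take all 1000 nurse-hours ; 1300 still needed.
Site-17 at 65: take all 300 nurse-hours ; 1000 still needed.
Site-4 at 70: take 1000 of its 1100 ; requirement met.
Site-23: unused.
Cost = 1000×10 + 300×65 + 1000×70 = 99500.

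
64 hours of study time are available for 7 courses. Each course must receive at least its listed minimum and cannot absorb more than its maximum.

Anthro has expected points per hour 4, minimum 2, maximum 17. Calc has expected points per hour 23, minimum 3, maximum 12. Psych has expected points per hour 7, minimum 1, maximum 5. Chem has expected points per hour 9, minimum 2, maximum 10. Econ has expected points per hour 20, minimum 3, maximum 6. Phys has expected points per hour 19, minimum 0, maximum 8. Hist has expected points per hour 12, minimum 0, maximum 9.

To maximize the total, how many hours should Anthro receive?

14

Meeting every minimum uses 2+3+1+2+3+0+0 = 11 hours, leaving 53.
Rank by expected points per hour: Calc 23 > Econ 20 > Phys 19 > Hist 12 > Chem 9 > Psych 7 > Anthro 4.
Give Calc 9 more to hit its cap of 12 → 44 left.
Econ takes 3 more to reach its cap of 6 → 41 left.
Give Phys 8 more to hit its cap of 8 → 33 left.
Give Hist 9 more to hit its cap of 9 → 24 left.
Give Chem 8 more to hit its cap of 10 → 16 left.
Give Psych 4 more to hit its cap of 5 → 12 left.
Only 12 left; Anthro takes them to reach 14.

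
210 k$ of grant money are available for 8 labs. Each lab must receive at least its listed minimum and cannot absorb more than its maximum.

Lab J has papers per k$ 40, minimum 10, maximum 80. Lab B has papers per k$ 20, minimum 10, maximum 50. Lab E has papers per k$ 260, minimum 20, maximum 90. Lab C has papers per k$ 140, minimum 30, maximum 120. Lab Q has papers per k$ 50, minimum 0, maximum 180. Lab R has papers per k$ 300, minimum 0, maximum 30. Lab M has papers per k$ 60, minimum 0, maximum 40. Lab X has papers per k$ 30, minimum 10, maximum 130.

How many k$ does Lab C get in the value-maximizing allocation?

Meeting every minimum uses 10+10+20+30+0+0+0+10 = 80 k$, leaving 130.
Highest papers per k$ first: Lab R 300 > Lab E 260 > Lab C 140 > Lab M 60 > Lab Q 50 > Lab J 40 > Lab X 30 > Lab B 20.
Give Lab R 30 more to hit its cap of 30 ; 100 left.
Lab E takes 70 more to reach its cap of 90 ; 30 left.
Lab C has room for 90 more but only 30 remain, so it gets 60.

60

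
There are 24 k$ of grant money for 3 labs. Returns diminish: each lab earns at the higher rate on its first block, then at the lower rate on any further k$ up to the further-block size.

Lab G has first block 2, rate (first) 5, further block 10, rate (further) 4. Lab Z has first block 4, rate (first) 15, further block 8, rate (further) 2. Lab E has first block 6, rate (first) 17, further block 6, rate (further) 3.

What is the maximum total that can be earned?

Treat each block as its own option and order by rate: Lab E/tier1 17 > Lab Z/tier1 15 > Lab G/tier1 5 > Lab G/tier2 4 > Lab E/tier2 3 > Lab Z/tier2 2.
Lab E tier1 at 17: fill all 6 ; 18 left.
Fill Lab Z tier1 block (4 at 15) ; 14 left.
Lab G/tier1 (5): +2 ; 12 left.
Fill Lab G tier2 block (10 at 4) ; 2 left.
2 remain; put them into Lab E tier2 at 3.
Total = 17×6 + 15×4 + 5×2 + 4×10 + 3×2 = 218.

218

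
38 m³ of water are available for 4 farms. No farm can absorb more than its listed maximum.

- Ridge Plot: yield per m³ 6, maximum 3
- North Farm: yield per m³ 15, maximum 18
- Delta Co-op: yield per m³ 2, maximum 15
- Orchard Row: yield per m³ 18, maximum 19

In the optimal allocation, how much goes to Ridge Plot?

Highest yield per m³ first: Orchard Row 18 > North Farm 15 > Ridge Plot 6 > Delta Co-op 2.
Orchard Row: +19 to 19 (cap) → 19 left.
North Farm takes 18 to reach its cap of 18 → 1 left.
Only 1 left; Ridge Plot takes them to reach 1.

1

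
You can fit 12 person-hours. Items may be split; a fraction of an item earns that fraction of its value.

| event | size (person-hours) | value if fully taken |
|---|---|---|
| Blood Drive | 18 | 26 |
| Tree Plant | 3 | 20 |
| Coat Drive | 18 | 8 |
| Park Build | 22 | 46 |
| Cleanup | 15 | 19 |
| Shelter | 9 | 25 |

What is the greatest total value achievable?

45

Sort by value density: Tree Plant 20/3≈6.67, Shelter 25/9≈2.78, Park Build 46/22≈2.09, Blood Drive 26/18≈1.44, Cleanup 19/15≈1.27, Coat Drive 8/18≈0.444.
All 3 person-hours of Tree Plant fit (value 20) → 9 remain.
Shelter: take in full, 9 person-hours for value 25 → 0 left.
Total value = 45.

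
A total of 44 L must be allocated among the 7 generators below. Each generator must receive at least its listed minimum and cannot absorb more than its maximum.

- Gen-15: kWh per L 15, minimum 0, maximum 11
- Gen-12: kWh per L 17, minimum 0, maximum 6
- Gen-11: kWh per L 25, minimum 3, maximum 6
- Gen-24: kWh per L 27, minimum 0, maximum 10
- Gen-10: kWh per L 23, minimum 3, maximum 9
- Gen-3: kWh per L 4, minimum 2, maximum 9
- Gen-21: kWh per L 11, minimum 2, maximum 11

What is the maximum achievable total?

894

Meeting every minimum uses 0+0+3+0+3+2+2 = 10 L, leaving 34.
Highest kWh per L first: Gen-24 27 > Gen-11 25 > Gen-10 23 > Gen-12 17 > Gen-15 15 > Gen-21 11 > Gen-3 4.
Gen-24 takes 10 more to reach its cap of 10 → 24 left.
Gen-11: +3 to 6 (cap) → 21 left.
Give Gen-10 6 more to hit its cap of 9 → 15 left.
Give Gen-12 6 more to hit its cap of 6 → 9 left.
Gen-15: +9 (room for 11) → 9. Pool exhausted.
Total = 15×9 + 17×6 + 25×6 + 27×10 + 23×9 + 4×2 + 11×2 = 894.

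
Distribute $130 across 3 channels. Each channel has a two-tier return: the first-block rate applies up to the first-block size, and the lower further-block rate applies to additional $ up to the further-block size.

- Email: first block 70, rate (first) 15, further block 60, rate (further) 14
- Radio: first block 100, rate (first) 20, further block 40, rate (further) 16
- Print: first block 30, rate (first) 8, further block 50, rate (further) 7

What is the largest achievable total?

2480

Order all 6 blocks by rate: Radio/T1 20 > Radio/T2 16 > Email/T1 15 > Email/T2 14 > Print/T1 8 > Print/T2 7.
Radio/T1 (20): +100 — 30 left.
Radio/T2: +30 of 40 at 16; pool empty.
Total = 20×100 + 16×30 = 2480.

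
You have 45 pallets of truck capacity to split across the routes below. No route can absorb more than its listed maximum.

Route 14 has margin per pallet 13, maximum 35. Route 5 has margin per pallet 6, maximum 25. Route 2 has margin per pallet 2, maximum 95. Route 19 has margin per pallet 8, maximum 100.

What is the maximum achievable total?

535

Order the routes by margin per pallet: Route 14 13 > Route 19 8 > Route 5 6 > Route 2 2.
Route 14: +35 to 35 (cap) — 10 left.
Only 10 left; Route 19 takes them to reach 10.
Total = 13×35 + 8×10 = 535.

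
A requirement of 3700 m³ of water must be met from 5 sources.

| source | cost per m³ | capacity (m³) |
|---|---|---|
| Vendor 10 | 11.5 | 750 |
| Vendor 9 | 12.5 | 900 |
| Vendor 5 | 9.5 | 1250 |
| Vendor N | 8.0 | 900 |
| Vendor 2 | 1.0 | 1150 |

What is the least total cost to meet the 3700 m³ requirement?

Use sources in increasing cost order.
Take 1150 from Vendor 2 at 1.0 → need 2550 more.
Take 900 from Vendor N at 8.0 → need 1650 more.
Take 1250 from Vendor 5 at 9.5 → need 400 more.
Take 400 from Vendor 10 at 11.5 to finish.
Vendor 9: unused.
Cost = 1150×1.0 + 900×8.0 + 1250×9.5 + 400×11.5 = 24825.

24825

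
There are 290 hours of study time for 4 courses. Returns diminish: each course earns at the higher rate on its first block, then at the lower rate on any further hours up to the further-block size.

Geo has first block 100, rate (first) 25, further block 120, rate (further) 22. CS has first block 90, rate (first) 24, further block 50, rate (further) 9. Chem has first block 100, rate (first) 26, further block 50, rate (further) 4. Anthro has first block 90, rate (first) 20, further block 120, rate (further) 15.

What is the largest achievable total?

7260

Order all 8 blocks by rate: Chem/first 26 > Geo/first 25 > CS/first 24 > Geo/second 22 > Anthro/first 20 > Anthro/second 15 > CS/second 9 > Chem/second 4.
Fill Chem first block (100 at 26) → 190 left.
Geo/first (25): +100 → 90 left.
CS first at 24: fill all 90 → 0 left.
Total = 26×100 + 25×100 + 24×90 = 7260.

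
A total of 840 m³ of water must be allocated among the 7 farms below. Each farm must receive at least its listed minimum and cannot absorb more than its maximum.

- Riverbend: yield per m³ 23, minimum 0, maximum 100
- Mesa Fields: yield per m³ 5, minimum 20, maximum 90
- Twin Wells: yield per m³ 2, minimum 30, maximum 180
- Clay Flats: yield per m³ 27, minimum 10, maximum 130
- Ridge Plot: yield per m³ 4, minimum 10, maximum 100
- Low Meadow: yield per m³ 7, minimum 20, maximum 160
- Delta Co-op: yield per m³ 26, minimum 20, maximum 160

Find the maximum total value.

Meeting every minimum uses 0+20+30+10+10+20+20 = 110 m³, leaving 730.
Order the farms by yield per m³: Clay Flats 27 > Delta Co-op 26 > Riverbend 23 > Low Meadow 7 > Mesa Fields 5 > Ridge Plot 4 > Twin Wells 2.
Give Clay Flats 120 more to hit its cap of 130 → 610 left.
Give Delta Co-op 140 more to hit its cap of 160 → 470 left.
Riverbend takes 100 more to reach its cap of 100 → 370 left.
Low Meadow: +140 to 160 (cap) → 230 left.
Give Mesa Fields 70 more to hit its cap of 90 → 160 left.
Give Ridge Plot 90 more to hit its cap of 100 → 70 left.
Only 70 left; Twin Wells takes them to reach 100.
Total = 23×100 + 5×90 + 2×100 + 27×130 + 4×100 + 7×160 + 26×160 = 12140.

12140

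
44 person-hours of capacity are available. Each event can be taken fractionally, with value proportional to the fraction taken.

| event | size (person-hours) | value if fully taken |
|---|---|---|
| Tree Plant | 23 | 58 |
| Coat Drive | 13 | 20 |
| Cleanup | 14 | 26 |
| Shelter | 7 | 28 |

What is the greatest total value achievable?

Sort by value density: Shelter 28/7≈4, Tree Plant 58/23≈2.52, Cleanup 26/14≈1.86, Coat Drive 20/13≈1.54.
Take all of Shelter (7 person-hours, value 28) — 37 person-hours left.
All 23 person-hours of Tree Plant fit (value 58) — 14 remain.
Cleanup: take in full, 14 person-hours for value 26 — 0 left.
Total value = 112.

112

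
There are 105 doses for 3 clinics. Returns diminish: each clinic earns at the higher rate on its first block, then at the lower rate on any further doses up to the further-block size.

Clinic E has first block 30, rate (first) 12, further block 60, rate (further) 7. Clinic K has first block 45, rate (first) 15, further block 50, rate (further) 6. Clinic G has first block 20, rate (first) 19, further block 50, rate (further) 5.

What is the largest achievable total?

Treat each block as its own option and order by rate: Clinic G/T1 19 > Clinic K/T1 15 > Clinic E/T1 12 > Clinic E/T2 7 > Clinic K/T2 6 > Clinic G/T2 5.
Clinic G/T1 (19): +20 ; 85 left.
Clinic K T1 at 15: fill all 45 ; 40 left.
Clinic E T1 at 12: fill all 30 ; 10 left.
Clinic E/T2: +10 of 60 at 7; pool empty.
Total = 19×20 + 15×45 + 12×30 + 7×10 = 1485.

1485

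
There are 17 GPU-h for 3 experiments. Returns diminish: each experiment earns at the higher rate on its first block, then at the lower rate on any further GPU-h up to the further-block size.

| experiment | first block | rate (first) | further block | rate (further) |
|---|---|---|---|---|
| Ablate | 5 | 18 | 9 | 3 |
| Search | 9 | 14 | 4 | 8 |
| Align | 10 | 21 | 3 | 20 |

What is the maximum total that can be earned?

Rank every tier by rate: Align/first 21 > Align/second 20 > Ablate/first 18 > Search/first 14 > Search/second 8 > Ablate/second 3.
Fill Align first block (10 at 21) — 7 left.
Align/second (20): +3 — 4 left.
Ablate/first: +4 of 5 at 18; pool empty.
Total = 21×10 + 20×3 + 18×4 = 342.

342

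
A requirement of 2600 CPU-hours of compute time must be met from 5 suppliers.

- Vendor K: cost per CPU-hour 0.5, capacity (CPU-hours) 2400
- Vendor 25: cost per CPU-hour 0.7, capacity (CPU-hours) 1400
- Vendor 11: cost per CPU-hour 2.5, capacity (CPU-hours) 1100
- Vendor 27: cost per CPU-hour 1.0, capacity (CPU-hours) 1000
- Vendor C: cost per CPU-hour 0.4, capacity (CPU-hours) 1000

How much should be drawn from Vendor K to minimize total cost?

Cheapest first:
Vendor C at 0.4: take all 1000 CPU-hours — 1600 still needed.
Vendor K at 0.5: take 1600 of its 2400 — requirement met.
Vendor 25, Vendor 27, Vendor 11: unused.

1600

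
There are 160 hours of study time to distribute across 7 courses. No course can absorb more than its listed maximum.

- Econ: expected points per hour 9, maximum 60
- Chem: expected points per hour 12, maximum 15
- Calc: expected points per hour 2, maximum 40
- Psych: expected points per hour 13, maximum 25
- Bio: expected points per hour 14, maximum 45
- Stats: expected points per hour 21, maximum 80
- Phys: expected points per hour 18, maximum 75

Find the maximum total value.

3100

Highest expected points per hour first: Stats 21 > Phys 18 > Bio 14 > Psych 13 > Chem 12 > Econ 9 > Calc 2.
Stats takes 80 to reach its cap of 80 — 80 left.
Phys: +75 to 75 (cap) — 5 left.
Only 5 left; Bio takes them to reach 5.
Total = 14×5 + 21×80 + 18×75 = 3100.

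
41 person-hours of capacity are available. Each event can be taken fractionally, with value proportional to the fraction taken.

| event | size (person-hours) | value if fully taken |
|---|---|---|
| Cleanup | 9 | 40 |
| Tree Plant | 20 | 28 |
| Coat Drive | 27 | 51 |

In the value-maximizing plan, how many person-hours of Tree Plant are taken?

5

Best value per unit of size first: Cleanup 40/9≈4.44, Coat Drive 51/27≈1.89, Tree Plant 28/20≈1.4.
Take all of Cleanup (9 person-hours, value 40) → 32 person-hours left.
Take all of Coat Drive (27 person-hours, value 51) → 5 person-hours left.
Fill the last 5 person-hours with part of Tree Plant: 5/20 of it earns 7.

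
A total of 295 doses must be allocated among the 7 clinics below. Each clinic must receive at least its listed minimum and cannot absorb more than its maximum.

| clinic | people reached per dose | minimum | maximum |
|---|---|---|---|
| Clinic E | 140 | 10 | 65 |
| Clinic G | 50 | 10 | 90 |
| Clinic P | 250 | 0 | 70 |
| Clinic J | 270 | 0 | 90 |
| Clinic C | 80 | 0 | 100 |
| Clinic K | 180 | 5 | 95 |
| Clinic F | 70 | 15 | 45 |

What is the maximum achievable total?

Meeting every minimum uses 10+10+0+0+0+5+15 = 40 doses, leaving 255.
Rank by people reached per dose: Clinic J 270 > Clinic P 250 > Clinic K 180 > Clinic E 140 > Clinic C 80 > Clinic F 70 > Clinic G 50.
Clinic J: +90 to 90 (cap) ; 165 left.
Give Clinic P 70 more to hit its cap of 70 ; 95 left.
Clinic K takes 90 more to reach its cap of 95 ; 5 left.
Clinic E has room for 55 more but only 5 remain, so it gets 15.
Total = 140×15 + 50×10 + 250×70 + 270×90 + 180×95 + 70×15 = 62550.

62550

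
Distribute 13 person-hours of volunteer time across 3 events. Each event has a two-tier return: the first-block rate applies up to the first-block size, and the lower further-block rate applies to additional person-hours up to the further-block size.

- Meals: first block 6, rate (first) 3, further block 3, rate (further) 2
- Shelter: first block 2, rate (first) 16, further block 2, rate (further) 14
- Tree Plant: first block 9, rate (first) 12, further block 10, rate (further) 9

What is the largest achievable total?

168

Treat each block as its own option and order by rate: Shelter/first 16 > Shelter/second 14 > Tree Plant/first 12 > Tree Plant/second 9 > Meals/first 3 > Meals/second 2.
Shelter/first (16): +2 — 11 left.
Shelter/second (14): +2 — 9 left.
Fill Tree Plant first block (9 at 12) — 0 left.
Total = 16×2 + 14×2 + 12×9 = 168.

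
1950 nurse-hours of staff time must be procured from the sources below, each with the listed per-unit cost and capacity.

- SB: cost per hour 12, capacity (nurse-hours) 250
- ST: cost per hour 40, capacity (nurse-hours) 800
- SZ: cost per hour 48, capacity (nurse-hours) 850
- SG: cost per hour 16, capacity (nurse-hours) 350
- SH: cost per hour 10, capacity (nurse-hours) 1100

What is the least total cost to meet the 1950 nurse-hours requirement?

29600

Fill from the cheapest source first.
SH at 10: take all 1100 nurse-hours → 850 still needed.
SB (12): use full 250 → 600 nurse-hours to go.
SG (16): use full 350 → 250 nurse-hours to go.
ST at 40: take 250 of its 800 → requirement met.
SZ: unused.
Cost = 1100×10 + 250×12 + 350×16 + 250×40 = 29600.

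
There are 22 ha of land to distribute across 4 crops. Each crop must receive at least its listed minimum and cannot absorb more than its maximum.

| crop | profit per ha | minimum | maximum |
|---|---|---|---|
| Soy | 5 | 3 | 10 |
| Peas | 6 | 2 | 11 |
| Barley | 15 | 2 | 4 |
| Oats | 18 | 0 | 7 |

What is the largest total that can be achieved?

249

Meeting every minimum uses 3+2+2+0 = 7 ha, leaving 15.
Rank by profit per ha: Oats 18 > Barley 15 > Peas 6 > Soy 5.
Oats takes 7 more to reach its cap of 7 ; 8 left.
Barley takes 2 more to reach its cap of 4 ; 6 left.
Peas: +6 (room for 9) → 8. Pool exhausted.
Total = 5×3 + 6×8 + 15×4 + 18×7 = 249.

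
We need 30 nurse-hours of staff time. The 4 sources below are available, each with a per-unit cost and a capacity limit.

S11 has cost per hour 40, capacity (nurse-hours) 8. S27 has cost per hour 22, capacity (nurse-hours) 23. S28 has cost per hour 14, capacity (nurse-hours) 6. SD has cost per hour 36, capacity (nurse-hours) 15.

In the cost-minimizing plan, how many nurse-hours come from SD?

1

Use sources in increasing cost order.
S28 at 14: take all 6 nurse-hours → 24 still needed.
Take 23 from S27 at 22 → need 1 more.
SD (36): take the remaining 1 → done.
S11: unused.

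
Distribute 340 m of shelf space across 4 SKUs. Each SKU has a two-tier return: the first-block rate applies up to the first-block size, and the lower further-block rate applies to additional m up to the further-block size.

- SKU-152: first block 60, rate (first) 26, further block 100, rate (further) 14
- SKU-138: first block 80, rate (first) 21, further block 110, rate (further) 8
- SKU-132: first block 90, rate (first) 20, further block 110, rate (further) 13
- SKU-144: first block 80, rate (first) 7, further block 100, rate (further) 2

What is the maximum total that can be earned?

Order all 8 blocks by rate: SKU-152/first 26 > SKU-138/first 21 > SKU-132/first 20 > SKU-152/second 14 > SKU-132/second 13 > SKU-138/second 8 > SKU-144/first 7 > SKU-144/second 2.
SKU-152 first at 26: fill all 60 — 280 left.
Fill SKU-138 first block (80 at 21) — 200 left.
Fill SKU-132 first block (90 at 20) — 110 left.
Fill SKU-152 second block (100 at 14) — 10 left.
SKU-132/second: +10 of 110 at 13; pool empty.
Total = 26×60 + 21×80 + 20×90 + 14×100 + 13×10 = 6570.

6570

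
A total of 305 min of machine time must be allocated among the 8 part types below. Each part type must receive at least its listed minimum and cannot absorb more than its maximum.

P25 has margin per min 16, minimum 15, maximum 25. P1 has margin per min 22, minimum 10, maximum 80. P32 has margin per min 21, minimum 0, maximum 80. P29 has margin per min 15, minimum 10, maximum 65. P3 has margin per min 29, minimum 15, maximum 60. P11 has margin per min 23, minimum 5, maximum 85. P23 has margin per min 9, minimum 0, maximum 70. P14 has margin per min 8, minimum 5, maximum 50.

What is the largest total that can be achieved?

6935

Meeting every minimum uses 15+10+0+10+15+5+0+5 = 60 min, leaving 245.
Order the part types by margin per min: P3 29 > P11 23 > P1 22 > P32 21 > P25 16 > P29 15 > P23 9 > P14 8.
Give P3 45 more to hit its cap of 60 → 200 left.
P11 takes 80 more to reach its cap of 85 → 120 left.
P1 takes 70 more to reach its cap of 80 → 50 left.
Only 50 left; P32 takes them to reach 50.
Total = 16×15 + 22×80 + 21×50 + 15×10 + 29×60 + 23×85 + 8×5 = 6935.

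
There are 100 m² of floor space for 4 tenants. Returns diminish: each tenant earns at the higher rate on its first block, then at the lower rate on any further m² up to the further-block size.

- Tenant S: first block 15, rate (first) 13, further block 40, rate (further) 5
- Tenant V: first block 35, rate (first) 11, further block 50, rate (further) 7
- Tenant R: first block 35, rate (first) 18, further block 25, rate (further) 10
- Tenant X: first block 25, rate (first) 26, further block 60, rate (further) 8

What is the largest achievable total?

Order all 8 blocks by rate: Tenant X/first 26 > Tenant R/first 18 > Tenant S/first 13 > Tenant V/first 11 > Tenant R/second 10 > Tenant X/second 8 > Tenant V/second 7 > Tenant S/second 5.
Fill Tenant X first block (25 at 26) — 75 left.
Tenant R/first (18): +35 — 40 left.
Tenant S first at 13: fill all 15 — 25 left.
25 remain; put them into Tenant V first at 11.
Total = 26×25 + 18×35 + 13×15 + 11×25 = 1750.

1750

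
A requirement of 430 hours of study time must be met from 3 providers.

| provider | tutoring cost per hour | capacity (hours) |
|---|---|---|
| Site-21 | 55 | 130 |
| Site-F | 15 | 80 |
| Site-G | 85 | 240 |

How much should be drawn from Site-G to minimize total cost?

Use providers in increasing cost order.
Site-F (15): use full 80 → 350 hours to go.
Site-21 (55): use full 130 → 220 hours to go.
Site-G (85): take the remaining 220 → done.

220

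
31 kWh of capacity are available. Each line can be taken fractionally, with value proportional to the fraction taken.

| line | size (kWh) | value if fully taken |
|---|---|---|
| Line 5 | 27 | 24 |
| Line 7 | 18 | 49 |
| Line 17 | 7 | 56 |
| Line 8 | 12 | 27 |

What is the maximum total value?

118.5

Rank by value-to-size ratio: Line 17 56/7≈8, Line 7 49/18≈2.72, Line 8 27/12≈2.25, Line 5 24/27≈0.889.
Take all of Line 17 (7 kWh, value 56) — 24 kWh left.
Take all of Line 7 (18 kWh, value 49) — 6 kWh left.
Only 6 kWh remain; take 6/12 of Line 8 for value 27×6/12 = 13.5.
Total value = 118.5.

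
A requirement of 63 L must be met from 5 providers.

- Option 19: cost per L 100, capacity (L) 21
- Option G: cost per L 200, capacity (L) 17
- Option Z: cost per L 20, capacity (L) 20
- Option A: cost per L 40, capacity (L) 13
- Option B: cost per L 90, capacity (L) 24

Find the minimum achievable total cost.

3680

Cheapest first:
Option Z (20): use full 20 ; 43 L to go.
Option A at 40: take all 13 L ; 30 still needed.
Option B (90): use full 24 ; 6 L to go.
Take 6 from Option 19 at 100 to finish.
Option G: unused.
Cost = 20×20 + 13×40 + 24×90 + 6×100 = 3680.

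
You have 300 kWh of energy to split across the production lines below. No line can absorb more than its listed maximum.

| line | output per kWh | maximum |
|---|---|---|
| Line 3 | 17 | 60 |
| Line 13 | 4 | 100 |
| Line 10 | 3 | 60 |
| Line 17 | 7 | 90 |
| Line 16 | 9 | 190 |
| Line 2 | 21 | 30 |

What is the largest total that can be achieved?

Rank by output per kWh: Line 2 21 > Line 3 17 > Line 16 9 > Line 17 7 > Line 13 4 > Line 10 3.
Line 2 takes 30 to reach its cap of 30 ; 270 left.
Line 3: +60 to 60 (cap) ; 210 left.
Give Line 16 190 to hit its cap of 190 ; 20 left.
Line 17 has room for 90 but only 20 remain, so it gets 20.
Total = 17×60 + 7×20 + 9×190 + 21×30 = 3500.

3500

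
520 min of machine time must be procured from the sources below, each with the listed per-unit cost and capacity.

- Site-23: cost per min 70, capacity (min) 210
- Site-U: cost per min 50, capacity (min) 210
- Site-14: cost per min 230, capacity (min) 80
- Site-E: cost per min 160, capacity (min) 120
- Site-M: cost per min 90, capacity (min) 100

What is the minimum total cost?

Use sources in increasing cost order.
Site-U at 50: take all 210 min ; 310 still needed.
Site-23 (70): use full 210 ; 100 min to go.
Site-M at 90: take all 100 min ; 0 still needed.
Site-E, Site-14: unused.
Cost = 210×50 + 210×70 + 100×90 = 34200.

34200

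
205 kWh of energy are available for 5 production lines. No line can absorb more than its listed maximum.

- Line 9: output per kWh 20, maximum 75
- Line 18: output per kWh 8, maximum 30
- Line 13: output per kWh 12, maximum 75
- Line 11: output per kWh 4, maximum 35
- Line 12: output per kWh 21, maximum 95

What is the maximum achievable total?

Order the production lines by output per kWh: Line 12 21 > Line 9 20 > Line 13 12 > Line 18 8 > Line 11 4.
Line 12 takes 95 to reach its cap of 95 ; 110 left.
Line 9 takes 75 to reach its cap of 75 ; 35 left.
Line 13: +35 (room for 75) → 35. Pool exhausted.
Total = 20×75 + 12×35 + 21×95 = 3915.

3915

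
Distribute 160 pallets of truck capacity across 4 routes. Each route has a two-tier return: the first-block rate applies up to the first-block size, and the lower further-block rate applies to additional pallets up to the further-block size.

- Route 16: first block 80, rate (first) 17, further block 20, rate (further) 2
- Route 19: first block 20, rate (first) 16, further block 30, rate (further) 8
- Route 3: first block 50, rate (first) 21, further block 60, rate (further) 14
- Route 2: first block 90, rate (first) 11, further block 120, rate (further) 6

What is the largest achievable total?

2870

Rank every tier by rate: Route 3/first 21 > Route 16/first 17 > Route 19/first 16 > Route 3/second 14 > Route 2/first 11 > Route 19/second 8 > Route 2/second 6 > Route 16/second 2.
Fill Route 3 first block (50 at 21) → 110 left.
Route 16 first at 17: fill all 80 → 30 left.
Fill Route 19 first block (20 at 16) → 10 left.
10 remain; put them into Route 3 second at 14.
Total = 21×50 + 17×80 + 16×20 + 14×10 = 2870.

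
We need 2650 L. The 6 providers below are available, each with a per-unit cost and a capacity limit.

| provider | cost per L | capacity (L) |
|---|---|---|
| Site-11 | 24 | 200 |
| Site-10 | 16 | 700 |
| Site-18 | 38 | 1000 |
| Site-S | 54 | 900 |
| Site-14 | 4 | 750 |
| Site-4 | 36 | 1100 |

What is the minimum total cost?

55000

Cheapest first:
Take 750 from Site-14 at 4 ; need 1900 more.
Take 700 from Site-10 at 16 ; need 1200 more.
Take 200 from Site-11 at 24 ; need 1000 more.
Site-4 at 36: take 1000 of its 1100 ; requirement met.
Site-18, Site-S: unused.
Cost = 750×4 + 700×16 + 200×24 + 1000×36 = 55000.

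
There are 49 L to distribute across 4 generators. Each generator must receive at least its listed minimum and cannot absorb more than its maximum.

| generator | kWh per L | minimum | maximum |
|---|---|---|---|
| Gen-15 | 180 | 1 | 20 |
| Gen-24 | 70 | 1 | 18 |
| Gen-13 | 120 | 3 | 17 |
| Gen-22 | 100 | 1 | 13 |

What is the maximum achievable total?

6810

Meeting every minimum uses 1+1+3+1 = 6 L, leaving 43.
Rank by kWh per L: Gen-15 180 > Gen-13 120 > Gen-22 100 > Gen-24 70.
Gen-15 takes 19 more to reach its cap of 20 — 24 left.
Gen-13: +14 to 17 (cap) — 10 left.
Only 10 left; Gen-22 takes them to reach 11.
Total = 180×20 + 70×1 + 120×17 + 100×11 = 6810.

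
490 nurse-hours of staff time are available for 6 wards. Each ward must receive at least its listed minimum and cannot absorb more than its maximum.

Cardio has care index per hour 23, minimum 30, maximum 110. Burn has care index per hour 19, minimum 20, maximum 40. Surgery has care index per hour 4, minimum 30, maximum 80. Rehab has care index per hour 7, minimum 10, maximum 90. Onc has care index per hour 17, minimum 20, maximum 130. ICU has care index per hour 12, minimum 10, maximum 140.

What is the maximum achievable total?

Meeting every minimum uses 30+20+30+10+20+10 = 120 nurse-hours, leaving 370.
Order the wards by care index per hour: Cardio 23 > Burn 19 > Onc 17 > ICU 12 > Rehab 7 > Surgery 4.
Cardio takes 80 more to reach its cap of 110 ; 290 left.
Burn: +20 to 40 (cap) ; 270 left.
Give Onc 110 more to hit its cap of 130 ; 160 left.
Give ICU 130 more to hit its cap of 140 ; 30 left.
Rehab: +30 (room for 80) → 40. Pool exhausted.
Total = 23×110 + 19×40 + 4×30 + 7×40 + 17×130 + 12×140 = 7580.

7580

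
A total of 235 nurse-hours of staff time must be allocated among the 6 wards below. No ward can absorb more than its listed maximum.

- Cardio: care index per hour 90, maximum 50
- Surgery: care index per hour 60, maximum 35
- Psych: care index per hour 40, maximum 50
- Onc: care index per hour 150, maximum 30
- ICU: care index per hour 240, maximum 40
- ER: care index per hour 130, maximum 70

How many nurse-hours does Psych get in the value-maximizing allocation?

10

Highest care index per hour first: ICU 240 > Onc 150 > ER 130 > Cardio 90 > Surgery 60 > Psych 40.
Give ICU 40 to hit its cap of 40 ; 195 left.
Onc takes 30 to reach its cap of 30 ; 165 left.
ER takes 70 to reach its cap of 70 ; 95 left.
Give Cardio 50 to hit its cap of 50 ; 45 left.
Surgery takes 35 to reach its cap of 35 ; 10 left.
Psych has room for 50 but only 10 remain, so it gets 10.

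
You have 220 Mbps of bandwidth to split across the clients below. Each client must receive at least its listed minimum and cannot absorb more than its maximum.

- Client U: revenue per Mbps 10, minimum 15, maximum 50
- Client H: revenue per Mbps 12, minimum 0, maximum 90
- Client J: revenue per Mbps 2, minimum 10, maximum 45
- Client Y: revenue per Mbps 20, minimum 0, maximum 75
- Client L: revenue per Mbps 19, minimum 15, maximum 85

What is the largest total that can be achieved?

Meeting every minimum uses 15+0+10+0+15 = 40 Mbps, leaving 180.
Order the clients by revenue per Mbps: Client Y 20 > Client L 19 > Client H 12 > Client U 10 > Client J 2.
Client Y: +75 to 75 (cap) ; 105 left.
Client L takes 70 more to reach its cap of 85 ; 35 left.
Client H: +35 (room for 90) → 35. Pool exhausted.
Total = 10×15 + 12×35 + 2×10 + 20×75 + 19×85 = 3705.

3705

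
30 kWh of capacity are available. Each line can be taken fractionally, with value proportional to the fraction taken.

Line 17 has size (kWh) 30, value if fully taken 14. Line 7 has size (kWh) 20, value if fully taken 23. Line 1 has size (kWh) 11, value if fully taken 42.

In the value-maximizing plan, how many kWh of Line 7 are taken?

Sort by value density: Line 1 42/11≈3.82, Line 7 23/20≈1.15, Line 17 14/30≈0.467.
Line 1: take in full, 11 kWh for value 42 ; 19 left.
Fill the last 19 kWh with part of Line 7: 19/20 of it earns 21.85.

19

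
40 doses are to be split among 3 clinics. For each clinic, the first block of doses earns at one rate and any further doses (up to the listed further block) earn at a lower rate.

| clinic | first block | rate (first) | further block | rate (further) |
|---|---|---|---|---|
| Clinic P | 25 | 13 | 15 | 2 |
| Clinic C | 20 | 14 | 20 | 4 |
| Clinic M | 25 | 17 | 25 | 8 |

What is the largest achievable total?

Treat each block as its own option and order by rate: Clinic M/tier1 17 > Clinic C/tier1 14 > Clinic P/tier1 13 > Clinic M/tier2 8 > Clinic C/tier2 4 > Clinic P/tier2 2.
Clinic M tier1 at 17: fill all 25 — 15 left.
Clinic C tier1 at 14: only 15 left, fill 15.
Total = 17×25 + 14×15 = 635.

635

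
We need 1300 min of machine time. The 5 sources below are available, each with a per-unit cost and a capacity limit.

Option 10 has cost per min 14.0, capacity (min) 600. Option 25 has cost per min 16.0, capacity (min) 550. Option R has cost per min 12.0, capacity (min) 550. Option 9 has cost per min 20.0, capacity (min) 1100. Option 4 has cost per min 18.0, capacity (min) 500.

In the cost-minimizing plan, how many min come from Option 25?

150

Cheapest first:
Option R at 12.0: take all 550 min — 750 still needed.
Take 600 from Option 10 at 14.0 — need 150 more.
Take 150 from Option 25 at 16.0 to finish.
Option 4, Option 9: unused.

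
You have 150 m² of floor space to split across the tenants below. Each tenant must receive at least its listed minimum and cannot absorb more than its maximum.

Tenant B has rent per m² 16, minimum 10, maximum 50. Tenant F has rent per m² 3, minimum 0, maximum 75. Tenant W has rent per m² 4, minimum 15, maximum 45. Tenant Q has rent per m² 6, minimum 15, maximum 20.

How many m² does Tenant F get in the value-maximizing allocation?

Meeting every minimum uses 10+0+15+15 = 40 m², leaving 110.
Highest rent per m² first: Tenant B 16 > Tenant Q 6 > Tenant W 4 > Tenant F 3.
Give Tenant B 40 more to hit its cap of 50 ; 70 left.
Tenant Q takes 5 more to reach its cap of 20 ; 65 left.
Give Tenant W 30 more to hit its cap of 45 ; 35 left.
Tenant F: +35 (room for 75) → 35. Pool exhausted.

35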